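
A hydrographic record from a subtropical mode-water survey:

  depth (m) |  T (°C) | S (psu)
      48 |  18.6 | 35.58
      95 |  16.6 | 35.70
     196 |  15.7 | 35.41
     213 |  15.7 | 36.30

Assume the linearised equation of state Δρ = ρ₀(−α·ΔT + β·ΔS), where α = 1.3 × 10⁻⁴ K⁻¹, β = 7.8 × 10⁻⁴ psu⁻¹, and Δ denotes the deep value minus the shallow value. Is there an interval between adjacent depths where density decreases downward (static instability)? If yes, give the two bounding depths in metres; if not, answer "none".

95–196 m

Evaluate Δρ/ρ₀ = −αΔT + βΔS across each adjacent pair:
  48–95 m: −αΔT+βΔS = −(1.3 × 10⁻⁴)(-2.0)+(7.8 × 10⁻⁴)(+0.12) = 3.5 × 10⁻⁴ → stable
  95–196 m: −αΔT+βΔS = −(1.3 × 10⁻⁴)(-0.9)+(7.8 × 10⁻⁴)(-0.29) = -1.1 × 10⁻⁴ → UNSTABLE
  196–213 m: −αΔT+βΔS = −(1.3 × 10⁻⁴)(+0.0)+(7.8 × 10⁻⁴)(+0.89) = 6.9 × 10⁻⁴ → stable
The 95–196 m interval has Δρ < 0: lighter water underlies denser water.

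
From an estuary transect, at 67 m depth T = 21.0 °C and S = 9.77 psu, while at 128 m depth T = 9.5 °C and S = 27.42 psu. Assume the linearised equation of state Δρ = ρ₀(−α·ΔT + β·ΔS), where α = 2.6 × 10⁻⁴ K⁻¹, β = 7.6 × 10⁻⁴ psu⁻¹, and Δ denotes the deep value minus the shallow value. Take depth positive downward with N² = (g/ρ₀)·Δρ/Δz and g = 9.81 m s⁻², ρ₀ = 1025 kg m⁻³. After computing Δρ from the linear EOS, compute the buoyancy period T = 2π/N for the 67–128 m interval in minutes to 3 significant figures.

2.04 min

ΔT = -11.5 K, ΔS = +17.65 psu (deep − shallow).
Δρ/ρ₀ = −αΔT + βΔS = 2.99 × 10⁻³ + 0.013414 = 0.016404, so Δρ ≈ 16.81 kg m⁻³.
N² = (g/ρ₀)·Δρ/Δz = g·(Δρ/ρ₀)/Δz = 9.81 × 0.016404 / 61 = 2.6381 × 10⁻³ s⁻².
N = √(2.6381 × 10⁻³) = 0.051362 rad s⁻¹ → T = 2π/N = 122.33 s = 2.0388 min ≈ 2.04 min.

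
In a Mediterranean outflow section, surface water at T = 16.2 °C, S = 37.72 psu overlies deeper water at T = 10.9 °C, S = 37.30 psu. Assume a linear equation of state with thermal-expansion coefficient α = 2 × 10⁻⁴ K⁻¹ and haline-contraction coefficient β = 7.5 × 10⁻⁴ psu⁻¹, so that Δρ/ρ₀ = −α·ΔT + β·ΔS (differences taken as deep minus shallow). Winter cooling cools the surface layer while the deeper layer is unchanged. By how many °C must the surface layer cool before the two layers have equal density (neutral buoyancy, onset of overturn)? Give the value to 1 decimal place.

3.7 °C

Neutral buoyancy requires Δρ = 0, i.e. −α(T_deep − T_surf′) + β(S_deep − S_surf) = 0.
T_surf′ = T_deep − (β/α)·ΔS = 10.9 − (7.5 × 10⁻⁴/2 × 10⁻⁴)·(-0.42) = 12.475 °C.
Cooling required: 16.2 − (12.475) = 3.725 °C.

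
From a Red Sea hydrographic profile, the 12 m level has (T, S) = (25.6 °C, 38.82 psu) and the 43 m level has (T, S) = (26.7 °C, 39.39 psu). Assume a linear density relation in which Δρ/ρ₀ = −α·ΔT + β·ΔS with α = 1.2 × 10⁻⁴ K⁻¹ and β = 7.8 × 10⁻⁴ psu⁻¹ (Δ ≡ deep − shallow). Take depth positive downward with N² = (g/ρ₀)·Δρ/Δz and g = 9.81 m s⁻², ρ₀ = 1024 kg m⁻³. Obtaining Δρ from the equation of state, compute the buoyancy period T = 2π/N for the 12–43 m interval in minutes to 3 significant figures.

ΔT = +1.1 K, ΔS = +0.57 psu (deep − shallow).
Δρ/ρ₀ = −αΔT + βΔS = -1.32 × 10⁻⁴ + 4.446 × 10⁻⁴ = 3.126 × 10⁻⁴, so Δρ ≈ 0.3201 kg m⁻³.
N² = (g/ρ₀)·Δρ/Δz = g·(Δρ/ρ₀)/Δz = 9.81 × 3.126 × 10⁻⁴ / 31 = 9.8923 × 10⁻⁵ s⁻².
N = √(9.8923 × 10⁻⁵) = 9.9460 × 10⁻³ rad s⁻¹ → T = 2π/N = 631.73 s = 10.529 min ≈ 10.5 min.

10.5 min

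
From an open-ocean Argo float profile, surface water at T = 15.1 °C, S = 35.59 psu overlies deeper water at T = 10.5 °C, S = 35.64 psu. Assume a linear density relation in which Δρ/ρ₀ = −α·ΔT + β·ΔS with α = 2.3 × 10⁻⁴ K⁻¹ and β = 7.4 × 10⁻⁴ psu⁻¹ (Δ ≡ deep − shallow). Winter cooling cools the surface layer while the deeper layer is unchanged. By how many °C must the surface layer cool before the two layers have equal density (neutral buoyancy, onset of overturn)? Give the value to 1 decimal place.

4.8 °C

Neutral buoyancy requires Δρ = 0, i.e. −α(T_deep − T_surf′) + β(S_deep − S_surf) = 0.
T_surf′ = T_deep − (β/α)·ΔS = 10.5 − (7.4 × 10⁻⁴/2.3 × 10⁻⁴)·(+0.05) = 10.339 °C.
Cooling required: 15.1 − (10.339) = 4.761 °C.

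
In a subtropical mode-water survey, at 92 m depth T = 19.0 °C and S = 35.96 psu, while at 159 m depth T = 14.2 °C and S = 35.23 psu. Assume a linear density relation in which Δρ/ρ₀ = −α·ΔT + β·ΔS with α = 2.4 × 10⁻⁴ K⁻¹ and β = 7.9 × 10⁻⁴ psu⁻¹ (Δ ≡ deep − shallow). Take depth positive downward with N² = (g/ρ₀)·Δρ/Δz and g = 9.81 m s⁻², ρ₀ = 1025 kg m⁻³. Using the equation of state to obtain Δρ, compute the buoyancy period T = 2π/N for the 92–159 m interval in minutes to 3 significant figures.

11.4 min

ΔT = -4.8 K, ΔS = -0.73 psu (deep − shallow).
Δρ/ρ₀ = −αΔT + βΔS = 1.152 × 10⁻³ − 5.767 × 10⁻⁴ = 5.753 × 10⁻⁴, so Δρ ≈ 0.5897 kg m⁻³.
N² = (g/ρ₀)·Δρ/Δz = g·(Δρ/ρ₀)/Δz = 9.81 × 5.753 × 10⁻⁴ / 67 = 8.4234 × 10⁻⁵ s⁻².
N = √(8.4234 × 10⁻⁵) = 9.1779 × 10⁻³ rad s⁻¹ → T = 2π/N = 684.60 s = 11.410 min ≈ 11.4 min.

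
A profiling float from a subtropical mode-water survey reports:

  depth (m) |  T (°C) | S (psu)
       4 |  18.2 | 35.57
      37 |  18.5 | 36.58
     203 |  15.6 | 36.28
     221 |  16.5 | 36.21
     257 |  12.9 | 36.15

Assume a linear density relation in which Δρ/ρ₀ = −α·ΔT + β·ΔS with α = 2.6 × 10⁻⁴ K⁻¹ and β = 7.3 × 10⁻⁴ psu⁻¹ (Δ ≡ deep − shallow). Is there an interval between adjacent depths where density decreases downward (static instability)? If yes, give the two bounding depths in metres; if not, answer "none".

203–221 m

Evaluate Δρ/ρ₀ = −αΔT + βΔS across each adjacent pair:
  4–37 m: −αΔT+βΔS = −(2.6 × 10⁻⁴)(+0.3)+(7.3 × 10⁻⁴)(+1.01) = 6.6 × 10⁻⁴ → stable
  37–203 m: −αΔT+βΔS = −(2.6 × 10⁻⁴)(-2.9)+(7.3 × 10⁻⁴)(-0.30) = 5.3 × 10⁻⁴ → stable
  203–221 m: −αΔT+βΔS = −(2.6 × 10⁻⁴)(+0.9)+(7.3 × 10⁻⁴)(-0.07) = -2.9 × 10⁻⁴ → UNSTABLE
  221–257 m: −αΔT+βΔS = −(2.6 × 10⁻⁴)(-3.6)+(7.3 × 10⁻⁴)(-0.06) = 8.9 × 10⁻⁴ → stable
The 203–221 m interval has Δρ < 0: lighter water underlies denser water.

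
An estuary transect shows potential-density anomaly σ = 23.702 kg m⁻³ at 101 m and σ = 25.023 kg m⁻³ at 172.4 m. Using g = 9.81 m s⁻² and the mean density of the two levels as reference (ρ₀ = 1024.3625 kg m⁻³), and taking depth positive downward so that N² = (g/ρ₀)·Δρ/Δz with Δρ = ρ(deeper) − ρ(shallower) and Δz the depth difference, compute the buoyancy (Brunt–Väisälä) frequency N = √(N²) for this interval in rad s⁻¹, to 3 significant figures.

0.0133 rad s⁻¹

Δρ = 1025.023 − 1023.702 = 1.321 kg m⁻³ over Δz = 172.4 − 101 = 71.4 m.
N² = (9.81/1024.3625) × (1.321/71.4) = 1.7718 × 10⁻⁴ s⁻².
N = √(1.7718 × 10⁻⁴) = 0.013311 rad s⁻¹ ≈ 0.0133 rad s⁻¹.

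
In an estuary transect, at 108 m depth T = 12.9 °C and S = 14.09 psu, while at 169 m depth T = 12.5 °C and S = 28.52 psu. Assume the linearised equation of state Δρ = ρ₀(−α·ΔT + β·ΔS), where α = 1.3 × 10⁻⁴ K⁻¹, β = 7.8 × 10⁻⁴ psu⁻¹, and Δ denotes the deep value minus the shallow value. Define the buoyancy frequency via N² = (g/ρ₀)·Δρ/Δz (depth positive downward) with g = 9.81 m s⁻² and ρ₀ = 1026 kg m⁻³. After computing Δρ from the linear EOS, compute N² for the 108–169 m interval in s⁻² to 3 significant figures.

1.82 × 10⁻³ s⁻²

ΔT = -0.4 K, ΔS = +14.43 psu (deep − shallow).
Δρ/ρ₀ = −αΔT + βΔS = 5.20 × 10⁻⁵ + 0.0112554 = 0.0113074, so Δρ ≈ 11.60 kg m⁻³.
N² = (g/ρ₀)·Δρ/Δz = g·(Δρ/ρ₀)/Δz = 9.81 × 0.0113074 / 61 = 1.8185 × 10⁻³ s⁻² ≈ 1.82 × 10⁻³ s⁻².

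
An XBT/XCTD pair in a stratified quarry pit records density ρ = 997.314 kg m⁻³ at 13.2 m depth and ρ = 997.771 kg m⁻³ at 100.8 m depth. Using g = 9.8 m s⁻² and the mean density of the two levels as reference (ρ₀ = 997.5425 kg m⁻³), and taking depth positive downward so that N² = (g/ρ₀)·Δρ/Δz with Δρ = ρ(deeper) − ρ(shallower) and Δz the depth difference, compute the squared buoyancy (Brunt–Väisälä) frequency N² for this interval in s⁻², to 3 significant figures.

5.13 × 10⁻⁵ s⁻²

Δρ = 997.771 − 997.314 = 0.457 kg m⁻³ over Δz = 100.8 − 13.2 = 87.6 m.
N² = (9.8/997.5425) × (0.457/87.6) = 5.1252 × 10⁻⁵ s⁻² ≈ 5.13 × 10⁻⁵ s⁻².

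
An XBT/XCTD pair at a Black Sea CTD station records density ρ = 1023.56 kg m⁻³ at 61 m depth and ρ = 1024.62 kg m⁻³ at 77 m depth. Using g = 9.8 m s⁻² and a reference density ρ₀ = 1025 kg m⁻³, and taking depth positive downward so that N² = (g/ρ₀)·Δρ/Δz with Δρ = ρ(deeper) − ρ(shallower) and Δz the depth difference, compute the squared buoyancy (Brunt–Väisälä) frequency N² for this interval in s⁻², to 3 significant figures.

6.33 × 10⁻⁴ s⁻²

Δρ = 1024.62 − 1023.56 = 1.06 kg m⁻³ over Δz = 77 − 61 = 16 m.
N² = (9.8/1025) × (1.06/16) = 6.3341 × 10⁻⁴ s⁻² ≈ 6.33 × 10⁻⁴ s⁻².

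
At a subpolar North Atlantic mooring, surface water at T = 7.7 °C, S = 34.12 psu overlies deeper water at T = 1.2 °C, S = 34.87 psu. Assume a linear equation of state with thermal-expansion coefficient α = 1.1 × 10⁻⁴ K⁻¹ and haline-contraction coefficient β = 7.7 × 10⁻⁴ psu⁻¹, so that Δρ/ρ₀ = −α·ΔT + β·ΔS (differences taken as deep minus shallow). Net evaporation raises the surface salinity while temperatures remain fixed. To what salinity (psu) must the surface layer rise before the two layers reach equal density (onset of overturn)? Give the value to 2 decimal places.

Neutral buoyancy requires −α(T_deep − T_surf) + β(S_deep − S_surf′) = 0.
S_surf′ = S_deep − (α/β)·ΔT = 34.87 − (1.1 × 10⁻⁴/7.7 × 10⁻⁴)·(-6.5) = 35.7986 psu.
Increase required: 35.7986 − 34.12 = 1.6786 psu.

35.80 psu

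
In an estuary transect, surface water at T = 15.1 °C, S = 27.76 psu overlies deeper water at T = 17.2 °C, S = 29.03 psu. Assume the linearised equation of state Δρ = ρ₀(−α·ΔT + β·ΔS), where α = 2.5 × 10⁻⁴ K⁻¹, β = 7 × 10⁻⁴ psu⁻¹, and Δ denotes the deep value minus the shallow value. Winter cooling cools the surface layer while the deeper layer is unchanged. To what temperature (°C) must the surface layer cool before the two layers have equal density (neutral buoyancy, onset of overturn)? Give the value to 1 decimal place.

13.6 °C

Neutral buoyancy requires Δρ = 0, i.e. −α(T_deep − T_surf′) + β(S_deep − S_surf) = 0.
T_surf′ = T_deep − (β/α)·ΔS = 17.2 − (7 × 10⁻⁴/2.5 × 10⁻⁴)·(+1.27) = 13.644 °C.
Cooling required: 15.1 − (13.644) = 1.456 °C.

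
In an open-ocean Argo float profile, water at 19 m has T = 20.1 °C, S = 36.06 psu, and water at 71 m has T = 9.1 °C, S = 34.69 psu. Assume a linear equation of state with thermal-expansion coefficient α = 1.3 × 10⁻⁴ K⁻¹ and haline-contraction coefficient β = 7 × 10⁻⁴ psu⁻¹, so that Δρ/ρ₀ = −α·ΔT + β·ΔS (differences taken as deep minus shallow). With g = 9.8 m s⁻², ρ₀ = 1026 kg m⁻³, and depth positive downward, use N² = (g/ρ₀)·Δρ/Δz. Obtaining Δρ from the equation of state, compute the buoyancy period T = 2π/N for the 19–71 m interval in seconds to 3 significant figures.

ΔT = -11.0 K, ΔS = -1.37 psu (deep − shallow).
Δρ/ρ₀ = −αΔT + βΔS = 1.43 × 10⁻³ − 9.59 × 10⁻⁴ = 4.71 × 10⁻⁴, so Δρ ≈ 0.4832 kg m⁻³.
N² = (g/ρ₀)·Δρ/Δz = g·(Δρ/ρ₀)/Δz = 9.8 × 4.71 × 10⁻⁴ / 52 = 8.8765 × 10⁻⁵ s⁻².
N = √(8.8765 × 10⁻⁵) = 9.4215 × 10⁻³ rad s⁻¹ → T = 2π/N = 666.90 s ≈ 667 s.

667 s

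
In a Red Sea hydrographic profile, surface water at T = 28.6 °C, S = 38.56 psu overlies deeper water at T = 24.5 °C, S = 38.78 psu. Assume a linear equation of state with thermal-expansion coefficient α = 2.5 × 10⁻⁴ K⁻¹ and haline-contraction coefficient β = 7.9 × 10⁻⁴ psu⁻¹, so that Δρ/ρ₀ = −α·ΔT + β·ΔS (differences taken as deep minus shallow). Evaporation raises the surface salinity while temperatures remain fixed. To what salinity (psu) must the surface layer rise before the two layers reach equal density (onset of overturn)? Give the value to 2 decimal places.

40.08 psu

Neutral buoyancy requires −α(T_deep − T_surf) + β(S_deep − S_surf′) = 0.
S_surf′ = S_deep − (α/β)·ΔT = 38.78 − (2.5 × 10⁻⁴/7.9 × 10⁻⁴)·(-4.1) = 40.0775 psu.
Increase required: 40.0775 − 38.56 = 1.5175 psu.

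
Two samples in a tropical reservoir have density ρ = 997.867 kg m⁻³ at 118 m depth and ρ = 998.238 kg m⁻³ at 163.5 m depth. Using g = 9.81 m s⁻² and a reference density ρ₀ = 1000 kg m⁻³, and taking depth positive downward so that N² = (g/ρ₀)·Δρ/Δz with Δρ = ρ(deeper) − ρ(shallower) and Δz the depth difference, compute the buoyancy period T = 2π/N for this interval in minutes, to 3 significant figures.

11.7 min

Δρ = 998.238 − 997.867 = 0.371 kg m⁻³ over Δz = 163.5 − 118 = 45.5 m.
N² = (9.81/1000) × (0.371/45.5) = 7.9989 × 10⁻⁵ s⁻².
N = √(7.9989 × 10⁻⁵) = 8.9437 × 10⁻³ rad s⁻¹, so T = 2π/N = 702.53 s = 11.709 min ≈ 11.7 min.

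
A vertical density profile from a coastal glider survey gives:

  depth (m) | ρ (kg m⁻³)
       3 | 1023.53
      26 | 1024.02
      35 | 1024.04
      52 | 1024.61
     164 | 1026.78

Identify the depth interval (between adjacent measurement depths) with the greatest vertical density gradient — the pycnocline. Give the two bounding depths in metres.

35–52 m

Compute the density gradient over each adjacent pair:
  3–26 m: Δρ/Δz = 0.49/23 = 0.021 kg m⁻⁴
  26–35 m: Δρ/Δz = 0.02/9 = 2.2 × 10⁻³ kg m⁻⁴
  35–52 m: Δρ/Δz = 0.57/17 = 0.034 kg m⁻⁴
  52–164 m: Δρ/Δz = 2.17/112 = 0.019 kg m⁻⁴
The largest gradient is in the 35–52 m interval — the pycnocline.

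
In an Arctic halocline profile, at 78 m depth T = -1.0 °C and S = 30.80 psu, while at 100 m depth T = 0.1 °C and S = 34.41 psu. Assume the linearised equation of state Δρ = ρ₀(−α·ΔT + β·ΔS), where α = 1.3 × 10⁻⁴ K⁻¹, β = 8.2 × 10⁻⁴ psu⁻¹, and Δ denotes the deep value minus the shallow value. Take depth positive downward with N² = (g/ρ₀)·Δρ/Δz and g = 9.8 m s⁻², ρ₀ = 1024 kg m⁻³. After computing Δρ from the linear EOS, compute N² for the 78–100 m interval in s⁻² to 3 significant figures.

ΔT = +1.1 K, ΔS = +3.61 psu (deep − shallow).
Δρ/ρ₀ = −αΔT + βΔS = -1.43 × 10⁻⁴ + 2.9602 × 10⁻³ = 2.8172 × 10⁻³, so Δρ ≈ 2.885 kg m⁻³.
N² = (g/ρ₀)·Δρ/Δz = g·(Δρ/ρ₀)/Δz = 9.8 × 2.8172 × 10⁻³ / 22 = 1.2549 × 10⁻³ s⁻² ≈ 1.25 × 10⁻³ s⁻².

1.25 × 10⁻³ s⁻²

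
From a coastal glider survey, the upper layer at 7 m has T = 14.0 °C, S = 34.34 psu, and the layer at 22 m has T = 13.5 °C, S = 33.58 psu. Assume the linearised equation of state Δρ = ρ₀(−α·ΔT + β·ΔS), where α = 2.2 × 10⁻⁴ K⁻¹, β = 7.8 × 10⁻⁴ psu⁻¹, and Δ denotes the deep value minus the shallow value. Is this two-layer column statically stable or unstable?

ΔT = 13.5 − 14.0 = -0.5 K and ΔS = 33.58 − 34.34 = -0.76 psu (deep − shallow).
−αΔT = 1.10 × 10⁻⁴; βΔS = -5.928 × 10⁻⁴; sum Δρ/ρ₀ = -4.828 × 10⁻⁴.
Δρ/ρ₀ < 0, so Δρ < 0: deeper water is lighter → statically unstable; the column would overturn.

unstable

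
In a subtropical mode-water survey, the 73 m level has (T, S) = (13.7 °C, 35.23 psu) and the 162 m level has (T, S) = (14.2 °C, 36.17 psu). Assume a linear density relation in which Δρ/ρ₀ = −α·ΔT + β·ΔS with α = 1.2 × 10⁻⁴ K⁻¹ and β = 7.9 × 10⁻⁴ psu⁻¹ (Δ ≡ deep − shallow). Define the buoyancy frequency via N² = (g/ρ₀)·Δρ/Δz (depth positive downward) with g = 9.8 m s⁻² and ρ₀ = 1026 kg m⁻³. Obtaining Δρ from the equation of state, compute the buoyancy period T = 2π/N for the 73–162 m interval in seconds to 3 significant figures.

725 s

ΔT = +0.5 K, ΔS = +0.94 psu (deep − shallow).
Δρ/ρ₀ = −αΔT + βΔS = -6.00 × 10⁻⁵ + 7.426 × 10⁻⁴ = 6.826 × 10⁻⁴, so Δρ ≈ 0.7003 kg m⁻³.
N² = (g/ρ₀)·Δρ/Δz = g·(Δρ/ρ₀)/Δz = 9.8 × 6.826 × 10⁻⁴ / 89 = 7.5163 × 10⁻⁵ s⁻².
N = √(7.5163 × 10⁻⁵) = 8.6697 × 10⁻³ rad s⁻¹ → T = 2π/N = 724.73 s ≈ 725 s.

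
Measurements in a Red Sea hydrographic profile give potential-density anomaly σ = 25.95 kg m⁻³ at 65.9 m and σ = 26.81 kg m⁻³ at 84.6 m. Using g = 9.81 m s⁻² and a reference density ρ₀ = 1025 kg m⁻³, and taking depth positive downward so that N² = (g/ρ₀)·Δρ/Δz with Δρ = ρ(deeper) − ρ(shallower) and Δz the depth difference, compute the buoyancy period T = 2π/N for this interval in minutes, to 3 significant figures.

4.99 min

Δρ = 1026.81 − 1025.95 = 0.86 kg m⁻³ over Δz = 84.6 − 65.9 = 18.7 m.
N² = (9.81/1025) × (0.86/18.7) = 4.4015 × 10⁻⁴ s⁻².
N = √(4.4015 × 10⁻⁴) = 0.020980 rad s⁻¹, so T = 2π/N = 299.48 s = 4.9913 min ≈ 4.99 min.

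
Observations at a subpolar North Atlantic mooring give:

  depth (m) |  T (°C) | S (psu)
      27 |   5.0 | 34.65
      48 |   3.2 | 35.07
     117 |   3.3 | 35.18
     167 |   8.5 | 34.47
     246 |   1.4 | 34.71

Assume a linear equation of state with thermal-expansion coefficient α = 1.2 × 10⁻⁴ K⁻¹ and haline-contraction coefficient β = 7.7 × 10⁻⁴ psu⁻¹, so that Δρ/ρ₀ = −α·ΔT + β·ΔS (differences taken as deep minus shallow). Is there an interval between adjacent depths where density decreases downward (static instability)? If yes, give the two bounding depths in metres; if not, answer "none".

117–167 m

Evaluate Δρ/ρ₀ = −αΔT + βΔS across each adjacent pair:
  27–48 m: −αΔT+βΔS = −(1.2 × 10⁻⁴)(-1.8)+(7.7 × 10⁻⁴)(+0.42) = 5.4 × 10⁻⁴ → stable
  48–117 m: −αΔT+βΔS = −(1.2 × 10⁻⁴)(+0.1)+(7.7 × 10⁻⁴)(+0.11) = 7.3 × 10⁻⁵ → stable
  117–167 m: −αΔT+βΔS = −(1.2 × 10⁻⁴)(+5.2)+(7.7 × 10⁻⁴)(-0.71) = -1.2 × 10⁻³ → UNSTABLE
  167–246 m: −αΔT+βΔS = −(1.2 × 10⁻⁴)(-7.1)+(7.7 × 10⁻⁴)(+0.24) = 1.0 × 10⁻³ → stable
The 117–167 m interval has Δρ < 0: lighter water underlies denser water.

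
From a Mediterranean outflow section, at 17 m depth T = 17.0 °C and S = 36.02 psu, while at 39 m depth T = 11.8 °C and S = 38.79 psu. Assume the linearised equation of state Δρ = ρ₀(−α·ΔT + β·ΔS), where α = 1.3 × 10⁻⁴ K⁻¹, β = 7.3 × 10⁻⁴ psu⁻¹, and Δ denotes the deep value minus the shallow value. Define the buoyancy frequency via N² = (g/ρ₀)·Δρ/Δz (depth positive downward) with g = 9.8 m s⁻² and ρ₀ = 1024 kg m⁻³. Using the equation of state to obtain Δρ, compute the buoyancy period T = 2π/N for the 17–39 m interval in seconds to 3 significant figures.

ΔT = -5.2 K, ΔS = +2.77 psu (deep − shallow).
Δρ/ρ₀ = −αΔT + βΔS = 6.76 × 10⁻⁴ + 2.0221 × 10⁻³ = 2.6981 × 10⁻³, so Δρ ≈ 2.763 kg m⁻³.
N² = (g/ρ₀)·Δρ/Δz = g·(Δρ/ρ₀)/Δz = 9.8 × 2.6981 × 10⁻³ / 22 = 1.2019 × 10⁻³ s⁻².
N = √(1.2019 × 10⁻³) = 0.034668 rad s⁻¹ → T = 2π/N = 181.24 s ≈ 181 s.

181 s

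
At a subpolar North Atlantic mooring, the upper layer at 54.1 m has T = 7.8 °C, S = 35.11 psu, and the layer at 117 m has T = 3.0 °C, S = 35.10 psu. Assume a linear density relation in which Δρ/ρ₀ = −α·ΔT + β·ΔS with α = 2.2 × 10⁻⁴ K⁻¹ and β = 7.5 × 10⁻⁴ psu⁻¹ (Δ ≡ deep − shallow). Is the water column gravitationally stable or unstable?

stable

ΔT = 3.0 − 7.8 = -4.8 K and ΔS = 35.10 − 35.11 = -0.01 psu (deep − shallow).
−αΔT = 1.056 × 10⁻³; βΔS = -7.50 × 10⁻⁶; sum Δρ/ρ₀ = 1.0485 × 10⁻³.
Δρ/ρ₀ > 0, so Δρ > 0: deeper water is denser → statically stable.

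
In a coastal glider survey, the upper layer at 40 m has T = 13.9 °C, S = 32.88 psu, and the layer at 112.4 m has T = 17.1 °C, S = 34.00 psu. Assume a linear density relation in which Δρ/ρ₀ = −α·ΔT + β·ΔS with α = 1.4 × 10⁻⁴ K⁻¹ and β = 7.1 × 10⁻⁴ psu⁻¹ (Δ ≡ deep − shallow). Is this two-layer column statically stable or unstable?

stable

ΔT = 17.1 − 13.9 = +3.2 K and ΔS = 34.00 − 32.88 = +1.12 psu (deep − shallow).
−αΔT = -4.48 × 10⁻⁴; βΔS = 7.952 × 10⁻⁴; sum Δρ/ρ₀ = 3.472 × 10⁻⁴.
Δρ/ρ₀ > 0, so Δρ > 0: deeper water is denser → statically stable.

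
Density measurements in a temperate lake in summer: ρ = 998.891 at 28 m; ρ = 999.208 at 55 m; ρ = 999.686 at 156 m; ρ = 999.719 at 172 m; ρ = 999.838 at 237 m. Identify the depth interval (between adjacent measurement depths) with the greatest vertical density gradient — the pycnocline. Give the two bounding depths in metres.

28–55 m

Compute the density gradient over each adjacent pair:
  28–55 m: Δρ/Δz = 0.317/27 = 0.012 kg m⁻⁴
  55–156 m: Δρ/Δz = 0.478/101 = 4.7 × 10⁻³ kg m⁻⁴
  156–172 m: Δρ/Δz = 0.033/16 = 2.1 × 10⁻³ kg m⁻⁴
  172–237 m: Δρ/Δz = 0.119/65 = 1.8 × 10⁻³ kg m⁻⁴
The largest gradient is in the 28–55 m interval — the pycnocline.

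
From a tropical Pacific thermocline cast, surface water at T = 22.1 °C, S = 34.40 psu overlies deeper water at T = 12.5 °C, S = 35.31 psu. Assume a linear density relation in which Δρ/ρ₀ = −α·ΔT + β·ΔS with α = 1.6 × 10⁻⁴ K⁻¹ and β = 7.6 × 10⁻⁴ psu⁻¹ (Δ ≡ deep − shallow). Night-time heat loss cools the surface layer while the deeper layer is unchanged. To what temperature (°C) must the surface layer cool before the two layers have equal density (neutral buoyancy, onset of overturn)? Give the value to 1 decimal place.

Neutral buoyancy requires Δρ = 0, i.e. −α(T_deep − T_surf′) + β(S_deep − S_surf) = 0.
T_surf′ = T_deep − (β/α)·ΔS = 12.5 − (7.6 × 10⁻⁴/1.6 × 10⁻⁴)·(+0.91) = 8.178 °C.
Cooling required: 22.1 − (8.178) = 13.922 °C.

8.2 °C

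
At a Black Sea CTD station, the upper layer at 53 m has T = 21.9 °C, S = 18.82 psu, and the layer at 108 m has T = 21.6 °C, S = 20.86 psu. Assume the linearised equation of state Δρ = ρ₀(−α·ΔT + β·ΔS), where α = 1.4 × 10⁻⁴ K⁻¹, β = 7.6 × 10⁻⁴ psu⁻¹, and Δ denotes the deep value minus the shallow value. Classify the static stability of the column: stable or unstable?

stable

ΔT = 21.6 − 21.9 = -0.3 K and ΔS = 20.86 − 18.82 = +2.04 psu (deep − shallow).
−αΔT = 4.20 × 10⁻⁵; βΔS = 1.5504 × 10⁻³; sum Δρ/ρ₀ = 1.5924 × 10⁻³.
Δρ/ρ₀ > 0, so Δρ > 0: deeper water is denser → statically stable.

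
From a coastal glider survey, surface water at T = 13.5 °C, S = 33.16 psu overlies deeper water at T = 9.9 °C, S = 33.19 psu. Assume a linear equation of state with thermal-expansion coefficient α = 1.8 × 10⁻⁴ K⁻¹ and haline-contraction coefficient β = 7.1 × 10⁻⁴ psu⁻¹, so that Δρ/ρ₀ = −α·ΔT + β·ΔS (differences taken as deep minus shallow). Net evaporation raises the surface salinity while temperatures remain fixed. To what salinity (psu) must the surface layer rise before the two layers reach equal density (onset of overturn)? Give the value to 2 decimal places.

Neutral buoyancy requires −α(T_deep − T_surf) + β(S_deep − S_surf′) = 0.
S_surf′ = S_deep − (α/β)·ΔT = 33.19 − (1.8 × 10⁻⁴/7.1 × 10⁻⁴)·(-3.6) = 34.1027 psu.
Increase required: 34.1027 − 33.16 = 0.9427 psu.

34.10 psu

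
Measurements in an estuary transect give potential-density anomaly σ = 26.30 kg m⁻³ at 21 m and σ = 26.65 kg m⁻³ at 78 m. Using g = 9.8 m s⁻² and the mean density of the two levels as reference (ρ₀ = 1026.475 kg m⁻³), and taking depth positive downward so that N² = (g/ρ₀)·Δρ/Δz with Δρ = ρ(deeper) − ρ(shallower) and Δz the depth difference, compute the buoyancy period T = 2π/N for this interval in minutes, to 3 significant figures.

Δρ = 1026.65 − 1026.30 = 0.35 kg m⁻³ over Δz = 78 − 21 = 57 m.
N² = (9.8/1026.475) × (0.35/57) = 5.8623 × 10⁻⁵ s⁻².
N = √(5.8623 × 10⁻⁵) = 7.6566 × 10⁻³ rad s⁻¹, so T = 2π/N = 820.62 s = 13.677 min ≈ 13.7 min.
Since Δρ > 0 the layer is stably stratified.

13.7 min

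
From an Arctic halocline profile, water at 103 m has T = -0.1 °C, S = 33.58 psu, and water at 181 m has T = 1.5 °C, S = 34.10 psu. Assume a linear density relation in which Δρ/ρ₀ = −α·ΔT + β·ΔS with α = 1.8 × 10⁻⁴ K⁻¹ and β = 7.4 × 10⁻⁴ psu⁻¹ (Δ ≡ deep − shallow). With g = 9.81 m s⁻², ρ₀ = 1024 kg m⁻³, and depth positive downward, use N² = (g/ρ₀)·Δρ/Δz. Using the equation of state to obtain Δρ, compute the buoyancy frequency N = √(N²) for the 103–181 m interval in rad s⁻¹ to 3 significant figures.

ΔT = +1.6 K, ΔS = +0.52 psu (deep − shallow).
Δρ/ρ₀ = −αΔT + βΔS = -2.88 × 10⁻⁴ + 3.848 × 10⁻⁴ = 9.68 × 10⁻⁵, so Δρ ≈ 0.09912 kg m⁻³.
N² = (g/ρ₀)·Δρ/Δz = g·(Δρ/ρ₀)/Δz = 9.81 × 9.68 × 10⁻⁵ / 78 = 1.2174 × 10⁻⁵ s⁻².
N = √(1.2174 × 10⁻⁵) = 3.4891 × 10⁻³ rad s⁻¹ ≈ 3.49 × 10⁻³ rad s⁻¹.

3.49 × 10⁻³ rad s⁻¹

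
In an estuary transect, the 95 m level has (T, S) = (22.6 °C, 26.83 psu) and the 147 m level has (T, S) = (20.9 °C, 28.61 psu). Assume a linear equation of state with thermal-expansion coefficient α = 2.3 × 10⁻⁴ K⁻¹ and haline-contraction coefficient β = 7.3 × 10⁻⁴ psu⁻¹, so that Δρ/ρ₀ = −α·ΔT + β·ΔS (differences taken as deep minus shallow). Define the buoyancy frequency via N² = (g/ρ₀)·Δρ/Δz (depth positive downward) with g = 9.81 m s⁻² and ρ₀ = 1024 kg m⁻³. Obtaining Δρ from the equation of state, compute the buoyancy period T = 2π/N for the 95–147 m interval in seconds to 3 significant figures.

ΔT = -1.7 K, ΔS = +1.78 psu (deep − shallow).
Δρ/ρ₀ = −αΔT + βΔS = 3.91 × 10⁻⁴ + 1.2994 × 10⁻³ = 1.6904 × 10⁻³, so Δρ ≈ 1.731 kg m⁻³.
N² = (g/ρ₀)·Δρ/Δz = g·(Δρ/ρ₀)/Δz = 9.81 × 1.6904 × 10⁻³ / 52 = 3.1890 × 10⁻⁴ s⁻².
N = √(3.1890 × 10⁻⁴) = 0.017858 rad s⁻¹ → T = 2π/N = 351.84 s ≈ 352 s.

352 s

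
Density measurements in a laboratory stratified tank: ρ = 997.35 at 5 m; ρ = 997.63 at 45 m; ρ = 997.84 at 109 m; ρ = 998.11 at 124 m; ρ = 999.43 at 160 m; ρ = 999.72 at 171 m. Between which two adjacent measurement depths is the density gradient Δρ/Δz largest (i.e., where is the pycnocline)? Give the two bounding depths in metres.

124–160 m

Compute the density gradient over each adjacent pair:
  5–45 m: Δρ/Δz = 0.28/40 = 7.0 × 10⁻³ kg m⁻⁴
  45–109 m: Δρ/Δz = 0.21/64 = 3.3 × 10⁻³ kg m⁻⁴
  109–124 m: Δρ/Δz = 0.27/15 = 0.018 kg m⁻⁴
  124–160 m: Δρ/Δz = 1.32/36 = 0.037 kg m⁻⁴
  160–171 m: Δρ/Δz = 0.29/11 = 0.026 kg m⁻⁴
The largest gradient is in the 124–160 m interval — the pycnocline.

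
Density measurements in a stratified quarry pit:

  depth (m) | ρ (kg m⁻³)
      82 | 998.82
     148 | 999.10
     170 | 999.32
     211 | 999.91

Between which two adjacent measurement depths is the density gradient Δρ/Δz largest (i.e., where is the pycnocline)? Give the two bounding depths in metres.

170–211 m

Compute the density gradient over each adjacent pair:
  82–148 m: Δρ/Δz = 0.28/66 = 4.2 × 10⁻³ kg m⁻⁴
  148–170 m: Δρ/Δz = 0.22/22 = 0.010 kg m⁻⁴
  170–211 m: Δρ/Δz = 0.59/41 = 0.014 kg m⁻⁴
The largest gradient is in the 170–211 m interval — the pycnocline.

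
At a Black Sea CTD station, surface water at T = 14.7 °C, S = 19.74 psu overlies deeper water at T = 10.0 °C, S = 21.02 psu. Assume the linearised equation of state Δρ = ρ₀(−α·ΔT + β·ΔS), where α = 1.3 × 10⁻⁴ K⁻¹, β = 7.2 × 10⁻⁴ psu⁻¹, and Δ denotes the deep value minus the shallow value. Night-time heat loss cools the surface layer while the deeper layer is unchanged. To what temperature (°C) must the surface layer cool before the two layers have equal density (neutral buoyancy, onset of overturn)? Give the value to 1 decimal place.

Neutral buoyancy requires Δρ = 0, i.e. −α(T_deep − T_surf′) + β(S_deep − S_surf) = 0.
T_surf′ = T_deep − (β/α)·ΔS = 10.0 − (7.2 × 10⁻⁴/1.3 × 10⁻⁴)·(+1.28) = 2.911 °C.
Cooling required: 14.7 − (2.911) = 11.789 °C.

2.9 °C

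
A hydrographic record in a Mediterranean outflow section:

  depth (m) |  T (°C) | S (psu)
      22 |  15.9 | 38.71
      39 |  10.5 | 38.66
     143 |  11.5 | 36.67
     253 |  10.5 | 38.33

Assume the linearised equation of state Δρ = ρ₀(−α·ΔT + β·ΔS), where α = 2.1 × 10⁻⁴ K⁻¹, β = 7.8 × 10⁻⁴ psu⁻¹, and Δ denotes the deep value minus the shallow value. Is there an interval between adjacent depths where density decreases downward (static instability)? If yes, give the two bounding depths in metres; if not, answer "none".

39–143 m

Evaluate Δρ/ρ₀ = −αΔT + βΔS across each adjacent pair:
  22–39 m: −αΔT+βΔS = −(2.1 × 10⁻⁴)(-5.4)+(7.8 × 10⁻⁴)(-0.05) = 1.1 × 10⁻³ → stable
  39–143 m: −αΔT+βΔS = −(2.1 × 10⁻⁴)(+1.0)+(7.8 × 10⁻⁴)(-1.99) = -1.8 × 10⁻³ → UNSTABLE
  143–253 m: −αΔT+βΔS = −(2.1 × 10⁻⁴)(-1.0)+(7.8 × 10⁻⁴)(+1.66) = 1.5 × 10⁻³ → stable
The 39–143 m interval has Δρ < 0: lighter water underlies denser water.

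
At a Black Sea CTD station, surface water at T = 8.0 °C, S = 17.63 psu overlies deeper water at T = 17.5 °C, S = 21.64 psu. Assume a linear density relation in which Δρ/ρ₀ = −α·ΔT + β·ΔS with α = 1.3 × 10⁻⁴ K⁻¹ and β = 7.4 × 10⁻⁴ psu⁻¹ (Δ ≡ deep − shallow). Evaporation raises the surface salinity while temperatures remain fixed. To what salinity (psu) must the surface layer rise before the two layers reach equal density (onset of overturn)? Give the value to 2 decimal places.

19.97 psu

Neutral buoyancy requires −α(T_deep − T_surf) + β(S_deep − S_surf′) = 0.
S_surf′ = S_deep − (α/β)·ΔT = 21.64 − (1.3 × 10⁻⁴/7.4 × 10⁻⁴)·(+9.5) = 19.9711 psu.
Increase required: 19.9711 − 17.63 = 2.3411 psu.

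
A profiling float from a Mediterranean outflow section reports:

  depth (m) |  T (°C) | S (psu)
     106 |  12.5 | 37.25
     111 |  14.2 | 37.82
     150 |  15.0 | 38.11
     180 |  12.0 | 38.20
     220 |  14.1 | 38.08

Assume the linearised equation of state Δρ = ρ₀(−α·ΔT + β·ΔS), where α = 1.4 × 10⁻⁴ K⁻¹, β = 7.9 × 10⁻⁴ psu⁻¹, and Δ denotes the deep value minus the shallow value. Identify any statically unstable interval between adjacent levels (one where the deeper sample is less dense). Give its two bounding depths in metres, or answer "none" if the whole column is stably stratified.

180–220 m

Evaluate Δρ/ρ₀ = −αΔT + βΔS across each adjacent pair:
  106–111 m: −αΔT+βΔS = −(1.4 × 10⁻⁴)(+1.7)+(7.9 × 10⁻⁴)(+0.57) = 2.1 × 10⁻⁴ → stable
  111–150 m: −αΔT+βΔS = −(1.4 × 10⁻⁴)(+0.8)+(7.9 × 10⁻⁴)(+0.29) = 1.2 × 10⁻⁴ → stable
  150–180 m: −αΔT+βΔS = −(1.4 × 10⁻⁴)(-3.0)+(7.9 × 10⁻⁴)(+0.09) = 4.9 × 10⁻⁴ → stable
  180–220 m: −αΔT+βΔS = −(1.4 × 10⁻⁴)(+2.1)+(7.9 × 10⁻⁴)(-0.12) = -3.9 × 10⁻⁴ → UNSTABLE
The 180–220 m interval has Δρ < 0: lighter water underlies denser water.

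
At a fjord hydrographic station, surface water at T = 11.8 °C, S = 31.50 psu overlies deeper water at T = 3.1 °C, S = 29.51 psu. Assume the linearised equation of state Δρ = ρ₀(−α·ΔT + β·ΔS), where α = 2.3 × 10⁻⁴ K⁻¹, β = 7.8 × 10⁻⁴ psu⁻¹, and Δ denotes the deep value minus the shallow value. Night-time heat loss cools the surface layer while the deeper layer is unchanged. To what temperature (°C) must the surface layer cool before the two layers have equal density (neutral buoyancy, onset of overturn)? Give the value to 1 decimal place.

9.8 °C

Neutral buoyancy requires Δρ = 0, i.e. −α(T_deep − T_surf′) + β(S_deep − S_surf) = 0.
T_surf′ = T_deep − (β/α)·ΔS = 3.1 − (7.8 × 10⁻⁴/2.3 × 10⁻⁴)·(-1.99) = 9.849 °C.
Cooling required: 11.8 − (9.849) = 1.951 °C.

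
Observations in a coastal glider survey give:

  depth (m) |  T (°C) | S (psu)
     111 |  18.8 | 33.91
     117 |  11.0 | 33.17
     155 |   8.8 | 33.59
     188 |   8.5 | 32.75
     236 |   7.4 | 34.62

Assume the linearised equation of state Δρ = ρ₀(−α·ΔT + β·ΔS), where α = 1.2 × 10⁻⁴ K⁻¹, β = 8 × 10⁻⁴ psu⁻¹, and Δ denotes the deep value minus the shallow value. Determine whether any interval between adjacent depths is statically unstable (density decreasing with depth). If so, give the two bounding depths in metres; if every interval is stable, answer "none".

Evaluate Δρ/ρ₀ = −αΔT + βΔS across each adjacent pair:
  111–117 m: −αΔT+βΔS = −(1.2 × 10⁻⁴)(-7.8)+(8 × 10⁻⁴)(-0.74) = 3.4 × 10⁻⁴ → stable
  117–155 m: −αΔT+βΔS = −(1.2 × 10⁻⁴)(-2.2)+(8 × 10⁻⁴)(+0.42) = 6.0 × 10⁻⁴ → stable
  155–188 m: −αΔT+βΔS = −(1.2 × 10⁻⁴)(-0.3)+(8 × 10⁻⁴)(-0.84) = -6.4 × 10⁻⁴ → UNSTABLE
  188–236 m: −αΔT+βΔS = −(1.2 × 10⁻⁴)(-1.1)+(8 × 10⁻⁴)(+1.87) = 1.6 × 10⁻³ → stable
The 155–188 m interval has Δρ < 0: lighter water underlies denser water.

155–188 m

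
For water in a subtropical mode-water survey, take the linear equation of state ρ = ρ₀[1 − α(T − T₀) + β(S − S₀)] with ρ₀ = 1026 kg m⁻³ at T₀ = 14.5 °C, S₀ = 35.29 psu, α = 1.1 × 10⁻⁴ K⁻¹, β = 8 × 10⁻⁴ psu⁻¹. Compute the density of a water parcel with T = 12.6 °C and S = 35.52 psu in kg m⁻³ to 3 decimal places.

T − T₀ = -1.9 K, S − S₀ = +0.23 psu.
Bracket = 1 − α·(-1.9) + β·(+0.23) = 1 + (3.93 × 10⁻⁴) = 1.0003930.
ρ = 1026 × 1.0003930 = 1026.403 kg m⁻³.

1026.403 kg m⁻³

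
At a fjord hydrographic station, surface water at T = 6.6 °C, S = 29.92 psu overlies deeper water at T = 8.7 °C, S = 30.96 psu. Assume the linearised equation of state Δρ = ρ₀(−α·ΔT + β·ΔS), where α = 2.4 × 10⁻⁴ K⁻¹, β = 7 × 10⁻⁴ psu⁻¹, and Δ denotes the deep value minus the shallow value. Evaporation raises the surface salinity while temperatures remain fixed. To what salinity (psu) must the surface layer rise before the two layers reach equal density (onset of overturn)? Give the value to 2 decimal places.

30.24 psu

Neutral buoyancy requires −α(T_deep − T_surf) + β(S_deep − S_surf′) = 0.
S_surf′ = S_deep − (α/β)·ΔT = 30.96 − (2.4 × 10⁻⁴/7 × 10⁻⁴)·(+2.1) = 30.2400 psu.
Increase required: 30.2400 − 29.92 = 0.3200 psu.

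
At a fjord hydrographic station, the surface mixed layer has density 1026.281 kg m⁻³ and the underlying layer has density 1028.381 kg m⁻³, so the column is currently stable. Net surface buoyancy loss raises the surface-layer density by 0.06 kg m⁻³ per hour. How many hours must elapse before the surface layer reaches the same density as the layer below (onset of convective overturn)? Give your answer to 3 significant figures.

Density deficit of the surface layer: 1028.381 − 1026.281 = 2.1 kg m⁻³.
Required change = 2.1 / 0.06 = 35.0 hours.

35.0 hours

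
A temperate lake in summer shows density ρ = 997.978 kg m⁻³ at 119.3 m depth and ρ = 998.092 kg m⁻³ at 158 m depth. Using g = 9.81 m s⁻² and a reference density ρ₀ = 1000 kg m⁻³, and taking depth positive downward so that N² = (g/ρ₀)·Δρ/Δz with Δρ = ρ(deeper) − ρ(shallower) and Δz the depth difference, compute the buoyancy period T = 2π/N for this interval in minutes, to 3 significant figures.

Δρ = 998.092 − 997.978 = 0.114 kg m⁻³ over Δz = 158 − 119.3 = 38.7 m.
N² = (9.81/1000) × (0.114/38.7) = 2.8898 × 10⁻⁵ s⁻².
N = √(2.8898 × 10⁻⁵) = 5.3757 × 10⁻³ rad s⁻¹, so T = 2π/N = 1.1688 × 10³ s = 19.480 min ≈ 19.5 min.
Since Δρ > 0 the layer is stably stratified.

19.5 min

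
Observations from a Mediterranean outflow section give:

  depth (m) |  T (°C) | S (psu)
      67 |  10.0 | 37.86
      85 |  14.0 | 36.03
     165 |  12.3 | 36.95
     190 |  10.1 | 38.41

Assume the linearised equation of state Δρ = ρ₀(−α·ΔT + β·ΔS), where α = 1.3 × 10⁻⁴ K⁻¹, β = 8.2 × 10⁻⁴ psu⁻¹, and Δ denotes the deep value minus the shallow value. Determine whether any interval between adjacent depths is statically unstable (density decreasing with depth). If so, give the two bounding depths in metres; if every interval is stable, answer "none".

67–85 m

Evaluate Δρ/ρ₀ = −αΔT + βΔS across each adjacent pair:
  67–85 m: −αΔT+βΔS = −(1.3 × 10⁻⁴)(+4.0)+(8.2 × 10⁻⁴)(-1.83) = -2.0 × 10⁻³ → UNSTABLE
  85–165 m: −αΔT+βΔS = −(1.3 × 10⁻⁴)(-1.7)+(8.2 × 10⁻⁴)(+0.92) = 9.8 × 10⁻⁴ → stable
  165–190 m: −αΔT+βΔS = −(1.3 × 10⁻⁴)(-2.2)+(8.2 × 10⁻⁴)(+1.46) = 1.5 × 10⁻³ → stable
The 67–85 m interval has Δρ < 0: lighter water underlies denser water.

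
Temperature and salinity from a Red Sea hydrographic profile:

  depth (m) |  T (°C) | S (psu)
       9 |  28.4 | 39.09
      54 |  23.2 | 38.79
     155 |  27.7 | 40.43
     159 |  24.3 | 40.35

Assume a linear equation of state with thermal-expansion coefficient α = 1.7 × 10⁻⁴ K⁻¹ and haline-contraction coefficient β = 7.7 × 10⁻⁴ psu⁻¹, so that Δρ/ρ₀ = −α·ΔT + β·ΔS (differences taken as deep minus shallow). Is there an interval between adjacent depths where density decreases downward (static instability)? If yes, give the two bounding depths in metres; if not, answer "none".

none

Evaluate Δρ/ρ₀ = −αΔT + βΔS across each adjacent pair:
  9–54 m: −αΔT+βΔS = −(1.7 × 10⁻⁴)(-5.2)+(7.7 × 10⁻⁴)(-0.30) = 6.5 × 10⁻⁴ → stable
  54–155 m: −αΔT+βΔS = −(1.7 × 10⁻⁴)(+4.5)+(7.7 × 10⁻⁴)(+1.64) = 5.0 × 10⁻⁴ → stable
  155–159 m: −αΔT+βΔS = −(1.7 × 10⁻⁴)(-3.4)+(7.7 × 10⁻⁴)(-0.08) = 5.2 × 10⁻⁴ → stable
Every interval has Δρ > 0: the column is stably stratified throughout.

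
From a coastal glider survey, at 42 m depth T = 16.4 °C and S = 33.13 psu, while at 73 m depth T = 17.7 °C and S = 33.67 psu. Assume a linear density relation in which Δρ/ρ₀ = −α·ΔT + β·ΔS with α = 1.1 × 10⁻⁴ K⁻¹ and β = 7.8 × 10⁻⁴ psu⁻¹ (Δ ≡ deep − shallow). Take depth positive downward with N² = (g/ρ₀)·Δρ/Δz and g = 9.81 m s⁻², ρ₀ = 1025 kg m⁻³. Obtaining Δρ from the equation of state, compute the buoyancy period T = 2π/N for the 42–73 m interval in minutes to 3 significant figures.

11.2 min

ΔT = +1.3 K, ΔS = +0.54 psu (deep − shallow).
Δρ/ρ₀ = −αΔT + βΔS = -1.43 × 10⁻⁴ + 4.212 × 10⁻⁴ = 2.782 × 10⁻⁴, so Δρ ≈ 0.2852 kg m⁻³.
N² = (g/ρ₀)·Δρ/Δz = g·(Δρ/ρ₀)/Δz = 9.81 × 2.782 × 10⁻⁴ / 31 = 8.8037 × 10⁻⁵ s⁻².
N = √(8.8037 × 10⁻⁵) = 9.3828 × 10⁻³ rad s⁻¹ → T = 2π/N = 669.65 s = 11.161 min ≈ 11.2 min.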